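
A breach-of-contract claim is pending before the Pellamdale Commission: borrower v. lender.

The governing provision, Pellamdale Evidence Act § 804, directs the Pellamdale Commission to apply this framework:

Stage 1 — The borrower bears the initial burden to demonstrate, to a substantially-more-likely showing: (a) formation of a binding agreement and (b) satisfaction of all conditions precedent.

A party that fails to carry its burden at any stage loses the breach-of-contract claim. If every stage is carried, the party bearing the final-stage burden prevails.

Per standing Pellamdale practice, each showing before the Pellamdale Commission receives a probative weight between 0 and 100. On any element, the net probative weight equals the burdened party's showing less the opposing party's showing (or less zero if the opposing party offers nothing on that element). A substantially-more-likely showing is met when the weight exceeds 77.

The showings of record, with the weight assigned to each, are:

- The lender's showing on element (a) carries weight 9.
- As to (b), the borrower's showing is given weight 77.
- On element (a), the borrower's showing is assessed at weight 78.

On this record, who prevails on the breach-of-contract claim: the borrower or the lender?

lender

Stage 1 (borrower, a substantially-more-likely showing, weight exceeds 77): (a) net 78−9=69 ≤ 77 — fails; (b) 77 ≤ 77 — fails.
  Stage 1 not carried; the borrower fails its burden.
The lender prevails.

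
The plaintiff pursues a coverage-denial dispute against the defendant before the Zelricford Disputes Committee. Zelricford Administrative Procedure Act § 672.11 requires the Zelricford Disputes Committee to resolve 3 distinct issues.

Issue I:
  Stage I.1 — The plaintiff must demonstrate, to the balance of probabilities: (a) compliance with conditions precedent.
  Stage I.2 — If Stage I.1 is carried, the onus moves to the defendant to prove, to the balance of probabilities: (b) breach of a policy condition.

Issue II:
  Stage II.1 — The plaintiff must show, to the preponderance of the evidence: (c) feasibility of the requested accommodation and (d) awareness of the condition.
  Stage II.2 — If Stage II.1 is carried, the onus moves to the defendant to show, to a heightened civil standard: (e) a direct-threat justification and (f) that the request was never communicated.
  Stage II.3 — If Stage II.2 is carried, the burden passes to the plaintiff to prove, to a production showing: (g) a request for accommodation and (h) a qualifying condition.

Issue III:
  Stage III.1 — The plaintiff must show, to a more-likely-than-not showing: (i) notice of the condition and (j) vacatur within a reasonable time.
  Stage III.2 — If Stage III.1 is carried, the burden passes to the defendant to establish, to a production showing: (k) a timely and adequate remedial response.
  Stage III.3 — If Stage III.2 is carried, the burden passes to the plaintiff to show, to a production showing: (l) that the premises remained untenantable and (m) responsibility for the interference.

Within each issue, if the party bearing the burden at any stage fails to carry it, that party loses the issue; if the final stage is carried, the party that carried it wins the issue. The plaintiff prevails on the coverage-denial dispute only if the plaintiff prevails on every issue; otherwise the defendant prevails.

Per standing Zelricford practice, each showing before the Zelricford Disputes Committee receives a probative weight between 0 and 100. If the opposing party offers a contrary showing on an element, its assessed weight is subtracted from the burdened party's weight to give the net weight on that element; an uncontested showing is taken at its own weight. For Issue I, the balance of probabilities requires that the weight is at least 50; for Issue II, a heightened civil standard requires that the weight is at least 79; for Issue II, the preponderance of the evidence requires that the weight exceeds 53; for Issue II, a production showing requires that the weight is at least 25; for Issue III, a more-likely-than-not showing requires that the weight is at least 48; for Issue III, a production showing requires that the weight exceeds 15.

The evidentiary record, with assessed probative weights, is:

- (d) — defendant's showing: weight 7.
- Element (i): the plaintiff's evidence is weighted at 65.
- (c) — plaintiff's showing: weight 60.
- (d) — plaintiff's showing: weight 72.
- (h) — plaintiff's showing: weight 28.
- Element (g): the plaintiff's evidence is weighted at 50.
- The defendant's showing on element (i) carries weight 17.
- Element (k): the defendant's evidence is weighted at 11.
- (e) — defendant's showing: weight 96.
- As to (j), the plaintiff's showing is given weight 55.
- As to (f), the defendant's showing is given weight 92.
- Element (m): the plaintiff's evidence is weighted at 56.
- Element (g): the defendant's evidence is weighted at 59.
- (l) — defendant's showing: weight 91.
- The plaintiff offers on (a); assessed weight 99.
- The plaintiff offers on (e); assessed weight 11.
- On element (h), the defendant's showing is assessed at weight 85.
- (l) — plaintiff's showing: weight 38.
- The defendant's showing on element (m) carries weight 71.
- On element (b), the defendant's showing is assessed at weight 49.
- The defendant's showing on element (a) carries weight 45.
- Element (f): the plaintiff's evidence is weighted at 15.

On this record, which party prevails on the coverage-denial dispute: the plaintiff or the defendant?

— Issue I —
Stage I.1 — burden on plaintiff; standard: the balance of probabilities (weight is at least 50).
    (a): 99 − 45 = 54 ≥ 50 [met]
  Stage I.1 carried; the burden shifts to the defendant.
Stage I.2 — burden on defendant; standard: the balance of probabilities (weight is at least 50).
    (b): 49 < 50 [not met]
  The defendant does not carry Stage I.2.
So the plaintiff prevails on this issue.
— Issue II —
At Stage II.1 the plaintiff must meet the preponderance of the evidence (weight exceeds 53): on (c) the weight is 60, > 53, so (c) meets the standard; on (d) the weight is 72 less the opposing 7 gives net 65, which does exceed 53, so (d) meets the standard.
  All elements met. The burden passes to the defendant.
At Stage II.2 the defendant must meet a heightened civil standard (weight is at least 79): on (e) the weight is 96 less the opposing 11 gives net 85, ≥ 79, so (e) meets the standard; on (f) the weight is 92 less the opposing 15 gives net 77, < 79, so (f) does not meet the standard.
  The defendant does not carry Stage II.2.
The plaintiff prevails on this issue.
— Issue III —
At Stage III.1 the plaintiff must meet a more-likely-than-not showing (weight is at least 48): on (i) the weight is 65 less the opposing 17 gives net 48, ≥ 48, so (i) meets the standard; on (j) the weight is 55, which does reach 48, so (j) meets the standard.
  Stage III.1 is satisfied; the onus moves to the defendant.
At Stage III.2 the defendant must meet a production showing (weight exceeds 15): on (k) the weight is 11, which does not exceed 15, so (k) does not meet the standard.
  Not every element is met, so the defendant fails to carry Stage III.2.
The plaintiff prevails on this issue.
Per-issue: Issue I → plaintiff; Issue II → plaintiff; Issue III → plaintiff. The plaintiff must prevail on every issue; overall, the plaintiff prevails.

plaintiff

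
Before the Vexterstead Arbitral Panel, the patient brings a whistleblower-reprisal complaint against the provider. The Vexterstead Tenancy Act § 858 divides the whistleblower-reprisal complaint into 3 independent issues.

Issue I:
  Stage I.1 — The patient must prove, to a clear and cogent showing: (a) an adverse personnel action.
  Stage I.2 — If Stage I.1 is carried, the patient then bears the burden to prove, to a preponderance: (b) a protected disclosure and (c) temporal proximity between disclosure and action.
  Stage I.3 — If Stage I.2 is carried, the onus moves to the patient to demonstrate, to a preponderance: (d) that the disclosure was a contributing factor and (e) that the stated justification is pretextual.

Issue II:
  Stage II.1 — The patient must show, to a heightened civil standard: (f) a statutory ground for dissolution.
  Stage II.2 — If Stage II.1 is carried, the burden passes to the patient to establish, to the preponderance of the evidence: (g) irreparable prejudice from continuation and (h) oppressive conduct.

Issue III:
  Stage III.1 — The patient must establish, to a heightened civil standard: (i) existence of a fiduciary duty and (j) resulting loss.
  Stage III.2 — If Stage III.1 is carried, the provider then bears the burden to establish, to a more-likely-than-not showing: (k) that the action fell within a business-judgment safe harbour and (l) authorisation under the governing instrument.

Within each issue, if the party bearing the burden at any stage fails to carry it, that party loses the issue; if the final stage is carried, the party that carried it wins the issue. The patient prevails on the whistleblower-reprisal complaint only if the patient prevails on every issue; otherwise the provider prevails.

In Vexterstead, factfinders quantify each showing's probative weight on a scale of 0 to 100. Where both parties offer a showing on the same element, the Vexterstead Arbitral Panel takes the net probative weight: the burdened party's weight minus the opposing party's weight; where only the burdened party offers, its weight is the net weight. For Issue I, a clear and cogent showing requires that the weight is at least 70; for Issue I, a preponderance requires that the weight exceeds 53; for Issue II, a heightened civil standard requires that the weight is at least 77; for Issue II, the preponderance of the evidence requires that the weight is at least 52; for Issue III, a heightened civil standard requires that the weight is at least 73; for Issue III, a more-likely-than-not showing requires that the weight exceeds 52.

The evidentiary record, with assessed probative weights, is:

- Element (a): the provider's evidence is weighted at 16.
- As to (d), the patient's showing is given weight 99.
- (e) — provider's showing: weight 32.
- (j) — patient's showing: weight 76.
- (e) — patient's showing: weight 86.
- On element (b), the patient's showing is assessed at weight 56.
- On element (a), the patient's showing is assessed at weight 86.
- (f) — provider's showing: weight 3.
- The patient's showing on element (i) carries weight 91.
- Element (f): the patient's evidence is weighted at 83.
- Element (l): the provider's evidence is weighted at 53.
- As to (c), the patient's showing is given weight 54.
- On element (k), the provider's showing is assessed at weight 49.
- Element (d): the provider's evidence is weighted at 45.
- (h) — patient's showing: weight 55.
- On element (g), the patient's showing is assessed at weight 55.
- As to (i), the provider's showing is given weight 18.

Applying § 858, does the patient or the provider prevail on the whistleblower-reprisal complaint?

patient

— Issue I —
At Stage I.1 the patient must meet a clear and cogent showing (weight is at least 70): on (a) the weight is 86 less the opposing 16 gives net 70, ≥ 70, so (a) meets the standard.
  Stage I.1 is satisfied; the patient continues to bear the burden.
At Stage I.2 the patient must meet a preponderance (weight exceeds 53): on (b) the weight is 56, which does exceed 53, so (b) meets the standard; on (c) the weight is 54, which does exceed 53, so (c) meets the standard.
  Stage I.2 is satisfied; the patient continues to bear the burden.
At Stage I.3 the patient must meet a preponderance (weight exceeds 53): on (d) the weight is 99 less the opposing 45 gives net 54, > 53, so (d) meets the standard; on (e) the weight is 86 less the opposing 32 gives net 54, > 53, so (e) meets the standard.
  The patient carries the last stage.
Every stage carried; the patient prevails on this issue.
— Issue II —
Stage II.1 — burden on patient; standard: a heightened civil standard (weight is at least 77).
    (f): 83 − 3 = 80 ≥ 77 [met]
  Stage II.1 is satisfied; the patient continues to bear the burden.
Stage II.2 — burden on patient; standard: the preponderance of the evidence (weight is at least 52).
    (g): 55 ≥ 52 [met]
    (h): 55 ≥ 52 [met]
  The patient carries the last stage.
Every stage carried; the patient prevails on this issue.
— Issue III —
At Stage III.1 the patient must meet a heightened civil standard (weight is at least 73): on (i) the weight is 91 less the opposing 18 gives net 73, ≥ 73, so (i) meets the standard; on (j) the weight is 76, which does reach 73, so (j) meets the standard.
  The patient carries Stage III.1; the provider now bears the burden.
At Stage III.2 the provider must meet a more-likely-than-not showing (weight exceeds 52): on (k) the weight is 49, which does not exceed 52, so (k) does not meet the standard; on (l) the weight is 53, which does exceed 52, so (l) meets the standard.
  Stage III.2 not carried; the provider fails its burden.
The patient prevails on this issue.
Per-issue: Issue I → patient; Issue II → patient; Issue III → patient. The patient must prevail on every issue; overall, the patient prevails.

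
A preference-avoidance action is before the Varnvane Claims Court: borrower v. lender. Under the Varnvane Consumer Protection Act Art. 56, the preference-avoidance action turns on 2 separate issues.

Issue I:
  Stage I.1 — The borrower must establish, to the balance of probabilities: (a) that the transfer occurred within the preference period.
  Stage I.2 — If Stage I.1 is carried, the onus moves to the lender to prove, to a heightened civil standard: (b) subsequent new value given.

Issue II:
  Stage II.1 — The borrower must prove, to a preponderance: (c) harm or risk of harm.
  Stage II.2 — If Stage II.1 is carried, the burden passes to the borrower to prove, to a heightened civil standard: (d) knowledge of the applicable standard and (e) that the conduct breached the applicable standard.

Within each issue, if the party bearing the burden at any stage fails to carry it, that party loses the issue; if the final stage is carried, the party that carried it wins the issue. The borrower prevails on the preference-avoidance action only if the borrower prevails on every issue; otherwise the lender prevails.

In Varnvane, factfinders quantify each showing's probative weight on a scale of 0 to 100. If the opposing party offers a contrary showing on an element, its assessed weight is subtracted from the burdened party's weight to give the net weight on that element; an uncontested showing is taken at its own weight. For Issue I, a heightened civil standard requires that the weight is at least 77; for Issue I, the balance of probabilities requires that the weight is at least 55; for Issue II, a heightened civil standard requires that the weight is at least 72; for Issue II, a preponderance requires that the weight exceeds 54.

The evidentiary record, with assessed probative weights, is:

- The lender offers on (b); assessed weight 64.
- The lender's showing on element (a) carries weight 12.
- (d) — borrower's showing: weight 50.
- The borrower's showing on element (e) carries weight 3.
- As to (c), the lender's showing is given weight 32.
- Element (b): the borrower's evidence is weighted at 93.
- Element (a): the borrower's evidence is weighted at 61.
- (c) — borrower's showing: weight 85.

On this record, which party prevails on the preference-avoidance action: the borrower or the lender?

— Issue I —
Stage I.1 (borrower, the balance of probabilities, weight is at least 55): (a) net 61−12=49 < 55 — fails.
  Stage I.1 not carried; the borrower fails its burden.
So the lender prevails on this issue.
— Issue II —
Stage II.1 (borrower, a preponderance, weight exceeds 54): (c) net 85−32=53 ≤ 54 — fails.
  The borrower does not carry Stage II.1.
So the lender prevails on this issue.
Per-issue: Issue I → lender; Issue II → lender. The borrower must prevail on every issue; overall, the lender prevails.

lender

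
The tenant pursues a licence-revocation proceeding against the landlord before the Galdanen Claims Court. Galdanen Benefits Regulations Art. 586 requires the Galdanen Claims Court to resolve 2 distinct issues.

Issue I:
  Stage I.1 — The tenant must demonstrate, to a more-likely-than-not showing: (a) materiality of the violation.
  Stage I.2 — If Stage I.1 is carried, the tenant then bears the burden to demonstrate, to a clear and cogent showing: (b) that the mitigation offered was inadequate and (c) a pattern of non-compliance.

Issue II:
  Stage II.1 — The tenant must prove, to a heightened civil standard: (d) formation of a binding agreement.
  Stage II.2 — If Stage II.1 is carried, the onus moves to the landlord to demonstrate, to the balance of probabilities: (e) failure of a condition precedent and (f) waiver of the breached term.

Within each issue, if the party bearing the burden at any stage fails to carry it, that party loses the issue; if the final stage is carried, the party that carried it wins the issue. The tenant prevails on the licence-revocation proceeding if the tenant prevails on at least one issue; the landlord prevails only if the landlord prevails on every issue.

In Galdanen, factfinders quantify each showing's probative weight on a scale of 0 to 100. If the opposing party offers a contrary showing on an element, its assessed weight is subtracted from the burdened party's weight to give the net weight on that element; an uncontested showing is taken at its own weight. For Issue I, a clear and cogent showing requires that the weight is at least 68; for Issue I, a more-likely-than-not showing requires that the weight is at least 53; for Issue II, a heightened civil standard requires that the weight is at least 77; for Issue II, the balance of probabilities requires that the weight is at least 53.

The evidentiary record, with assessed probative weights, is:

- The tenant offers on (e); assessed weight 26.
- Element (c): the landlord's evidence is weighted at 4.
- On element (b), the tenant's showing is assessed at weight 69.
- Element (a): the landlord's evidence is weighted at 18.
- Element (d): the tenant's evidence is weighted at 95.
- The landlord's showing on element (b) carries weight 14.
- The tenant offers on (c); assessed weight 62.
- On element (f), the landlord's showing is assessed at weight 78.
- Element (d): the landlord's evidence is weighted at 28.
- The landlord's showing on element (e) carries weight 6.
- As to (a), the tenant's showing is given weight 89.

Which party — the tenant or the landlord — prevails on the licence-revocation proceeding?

landlord

— Issue I —
Stage I.1 (tenant, a more-likely-than-not showing, weight is at least 53): (a) net 89−18=71 ≥ 53 — meets.
  All elements met. The tenant retains the burden for Stage I.2.
Stage I.2 (tenant, a clear and cogent showing, weight is at least 68): (b) net 69−14=55 < 68 — fails; (c) net 62−4=58 < 68 — fails.
  Stage I.2 not carried; the tenant fails its burden.
The analysis ends at Stage I.2; the landlord prevails on this issue.
— Issue II —
Stage II.1 (tenant, a heightened civil standard, weight is at least 77): (d) net 95−28=67 < 77 — fails.
  Stage II.1 not carried; the tenant fails its burden.
So the landlord prevails on this issue.
Per-issue: Issue I → landlord; Issue II → landlord. The tenant must prevail on at least one issue; overall, the landlord prevails.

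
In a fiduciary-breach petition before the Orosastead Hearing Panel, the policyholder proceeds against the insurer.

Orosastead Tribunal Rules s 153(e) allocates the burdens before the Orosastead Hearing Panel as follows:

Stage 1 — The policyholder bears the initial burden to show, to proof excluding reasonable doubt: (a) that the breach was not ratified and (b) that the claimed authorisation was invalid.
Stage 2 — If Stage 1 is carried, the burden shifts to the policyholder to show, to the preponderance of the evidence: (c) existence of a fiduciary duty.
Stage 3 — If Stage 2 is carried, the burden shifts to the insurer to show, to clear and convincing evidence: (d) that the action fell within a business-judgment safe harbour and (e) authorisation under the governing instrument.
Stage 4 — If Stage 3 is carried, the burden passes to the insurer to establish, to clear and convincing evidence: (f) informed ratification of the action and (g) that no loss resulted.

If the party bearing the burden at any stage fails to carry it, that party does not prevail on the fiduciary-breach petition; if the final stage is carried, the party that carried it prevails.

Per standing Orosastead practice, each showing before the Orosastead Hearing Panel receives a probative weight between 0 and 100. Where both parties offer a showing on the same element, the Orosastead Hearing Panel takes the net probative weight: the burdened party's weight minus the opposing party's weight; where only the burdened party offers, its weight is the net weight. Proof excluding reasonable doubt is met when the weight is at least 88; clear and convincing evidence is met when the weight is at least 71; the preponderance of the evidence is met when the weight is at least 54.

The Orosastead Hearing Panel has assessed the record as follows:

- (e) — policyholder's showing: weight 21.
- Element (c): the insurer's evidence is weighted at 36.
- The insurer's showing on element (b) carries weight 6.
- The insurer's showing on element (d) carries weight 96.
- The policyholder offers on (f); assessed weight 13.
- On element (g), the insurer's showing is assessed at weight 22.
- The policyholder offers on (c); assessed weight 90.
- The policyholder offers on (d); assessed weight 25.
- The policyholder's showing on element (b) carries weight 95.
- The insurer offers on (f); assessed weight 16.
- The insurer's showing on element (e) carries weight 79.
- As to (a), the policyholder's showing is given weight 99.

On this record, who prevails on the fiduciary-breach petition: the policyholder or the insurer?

At Stage 1 the policyholder must meet proof excluding reasonable doubt (weight is at least 88): on (a) the weight is 99, ≥ 88, so (a) meets the standard; on (b) the weight is 95 less the opposing 6 gives net 89, which does reach 88, so (b) meets the standard.
  Stage 1 carried; the burden remains with the policyholder.
At Stage 2 the policyholder must meet the preponderance of the evidence (weight is at least 54): on (c) the weight is 90 less the opposing 36 gives net 54, which does reach 54, so (c) meets the standard.
  The policyholder carries Stage 2; the insurer now bears the burden.
At Stage 3 the insurer must meet clear and convincing evidence (weight is at least 71): on (d) the weight is 96 less the opposing 25 gives net 71, which does reach 71, so (d) meets the standard; on (e) the weight is 79 less the opposing 21 gives net 58, which does not reach 71, so (e) does not meet the standard.
  The insurer does not carry Stage 3.
The policyholder prevails.

policyholder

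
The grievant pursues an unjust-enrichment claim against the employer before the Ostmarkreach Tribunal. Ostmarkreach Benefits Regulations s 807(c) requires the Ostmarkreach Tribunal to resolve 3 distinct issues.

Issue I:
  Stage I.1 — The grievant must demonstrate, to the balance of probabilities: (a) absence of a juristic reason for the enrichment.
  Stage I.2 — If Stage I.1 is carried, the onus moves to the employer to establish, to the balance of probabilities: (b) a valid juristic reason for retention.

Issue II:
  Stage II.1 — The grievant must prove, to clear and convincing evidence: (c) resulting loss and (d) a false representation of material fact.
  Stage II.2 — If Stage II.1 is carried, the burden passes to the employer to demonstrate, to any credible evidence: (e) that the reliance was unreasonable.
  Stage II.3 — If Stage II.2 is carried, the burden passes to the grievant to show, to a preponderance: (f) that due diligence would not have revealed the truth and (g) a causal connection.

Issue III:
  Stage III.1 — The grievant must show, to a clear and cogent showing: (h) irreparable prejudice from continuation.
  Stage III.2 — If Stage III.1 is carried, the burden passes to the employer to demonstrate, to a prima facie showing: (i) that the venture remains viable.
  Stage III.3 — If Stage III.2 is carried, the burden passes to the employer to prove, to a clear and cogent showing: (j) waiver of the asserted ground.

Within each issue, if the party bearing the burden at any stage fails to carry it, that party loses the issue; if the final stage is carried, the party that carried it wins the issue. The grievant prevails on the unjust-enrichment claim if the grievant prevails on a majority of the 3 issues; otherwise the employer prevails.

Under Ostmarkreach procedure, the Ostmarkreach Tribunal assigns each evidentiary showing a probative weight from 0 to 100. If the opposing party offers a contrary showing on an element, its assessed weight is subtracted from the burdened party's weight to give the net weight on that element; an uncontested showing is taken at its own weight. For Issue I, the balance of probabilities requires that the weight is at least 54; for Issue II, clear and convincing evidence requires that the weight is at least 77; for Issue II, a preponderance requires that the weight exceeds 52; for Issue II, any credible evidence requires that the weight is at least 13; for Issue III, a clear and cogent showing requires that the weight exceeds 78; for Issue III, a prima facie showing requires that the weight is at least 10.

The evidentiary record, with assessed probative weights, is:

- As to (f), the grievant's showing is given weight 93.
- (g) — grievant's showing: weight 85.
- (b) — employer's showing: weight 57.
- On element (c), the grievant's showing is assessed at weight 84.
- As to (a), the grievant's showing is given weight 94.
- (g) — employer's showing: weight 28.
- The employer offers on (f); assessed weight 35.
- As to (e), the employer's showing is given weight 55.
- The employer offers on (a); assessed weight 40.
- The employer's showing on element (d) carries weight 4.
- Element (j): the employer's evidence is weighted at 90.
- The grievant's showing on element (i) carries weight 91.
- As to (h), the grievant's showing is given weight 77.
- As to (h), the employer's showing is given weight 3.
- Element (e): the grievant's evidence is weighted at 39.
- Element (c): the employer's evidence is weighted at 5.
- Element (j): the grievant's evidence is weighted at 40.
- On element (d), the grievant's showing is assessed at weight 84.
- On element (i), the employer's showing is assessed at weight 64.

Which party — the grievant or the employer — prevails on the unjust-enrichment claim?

employer

— Issue I —
At Stage I.1 the grievant must meet the balance of probabilities (weight is at least 54): on (a) the weight is 94 less the opposing 40 gives net 54, ≥ 54, so (a) meets the standard.
  The grievant carries Stage I.1; the employer now bears the burden.
At Stage I.2 the employer must meet the balance of probabilities (weight is at least 54): on (b) the weight is 57, ≥ 54, so (b) meets the standard.
  The employer carries the last stage.
Every stage carried; the employer prevails on this issue.
— Issue II —
Stage II.1 — burden on grievant; standard: clear and convincing evidence (weight is at least 77).
    (c): 84 − 5 = 79 ≥ 77 [met]
    (d): 84 − 4 = 80 ≥ 77 [met]
  Stage II.1 is satisfied; the onus moves to the employer.
Stage II.2 — burden on employer; standard: any credible evidence (weight is at least 13).
    (e): 55 − 39 = 16 ≥ 13 [met]
  All elements met. The burden passes to the grievant.
Stage II.3 — burden on grievant; standard: a preponderance (weight exceeds 52).
    (f): 93 − 35 = 58 > 52 [met]
    (g): 85 − 28 = 57 > 52 [met]
  The grievant carries the last stage.
Every stage carried; the grievant prevails on this issue.
— Issue III —
Stage III.1 — burden on grievant; standard: a clear and cogent showing (weight exceeds 78).
    (h): 77 − 3 = 74 ≤ 78 [not met]
  Stage III.1 not carried; the grievant fails its burden.
The analysis ends at Stage III.1; the employer prevails on this issue.
Per-issue: Issue I → employer; Issue II → grievant; Issue III → employer. The grievant must prevail on a majority of issues; overall, the employer prevails.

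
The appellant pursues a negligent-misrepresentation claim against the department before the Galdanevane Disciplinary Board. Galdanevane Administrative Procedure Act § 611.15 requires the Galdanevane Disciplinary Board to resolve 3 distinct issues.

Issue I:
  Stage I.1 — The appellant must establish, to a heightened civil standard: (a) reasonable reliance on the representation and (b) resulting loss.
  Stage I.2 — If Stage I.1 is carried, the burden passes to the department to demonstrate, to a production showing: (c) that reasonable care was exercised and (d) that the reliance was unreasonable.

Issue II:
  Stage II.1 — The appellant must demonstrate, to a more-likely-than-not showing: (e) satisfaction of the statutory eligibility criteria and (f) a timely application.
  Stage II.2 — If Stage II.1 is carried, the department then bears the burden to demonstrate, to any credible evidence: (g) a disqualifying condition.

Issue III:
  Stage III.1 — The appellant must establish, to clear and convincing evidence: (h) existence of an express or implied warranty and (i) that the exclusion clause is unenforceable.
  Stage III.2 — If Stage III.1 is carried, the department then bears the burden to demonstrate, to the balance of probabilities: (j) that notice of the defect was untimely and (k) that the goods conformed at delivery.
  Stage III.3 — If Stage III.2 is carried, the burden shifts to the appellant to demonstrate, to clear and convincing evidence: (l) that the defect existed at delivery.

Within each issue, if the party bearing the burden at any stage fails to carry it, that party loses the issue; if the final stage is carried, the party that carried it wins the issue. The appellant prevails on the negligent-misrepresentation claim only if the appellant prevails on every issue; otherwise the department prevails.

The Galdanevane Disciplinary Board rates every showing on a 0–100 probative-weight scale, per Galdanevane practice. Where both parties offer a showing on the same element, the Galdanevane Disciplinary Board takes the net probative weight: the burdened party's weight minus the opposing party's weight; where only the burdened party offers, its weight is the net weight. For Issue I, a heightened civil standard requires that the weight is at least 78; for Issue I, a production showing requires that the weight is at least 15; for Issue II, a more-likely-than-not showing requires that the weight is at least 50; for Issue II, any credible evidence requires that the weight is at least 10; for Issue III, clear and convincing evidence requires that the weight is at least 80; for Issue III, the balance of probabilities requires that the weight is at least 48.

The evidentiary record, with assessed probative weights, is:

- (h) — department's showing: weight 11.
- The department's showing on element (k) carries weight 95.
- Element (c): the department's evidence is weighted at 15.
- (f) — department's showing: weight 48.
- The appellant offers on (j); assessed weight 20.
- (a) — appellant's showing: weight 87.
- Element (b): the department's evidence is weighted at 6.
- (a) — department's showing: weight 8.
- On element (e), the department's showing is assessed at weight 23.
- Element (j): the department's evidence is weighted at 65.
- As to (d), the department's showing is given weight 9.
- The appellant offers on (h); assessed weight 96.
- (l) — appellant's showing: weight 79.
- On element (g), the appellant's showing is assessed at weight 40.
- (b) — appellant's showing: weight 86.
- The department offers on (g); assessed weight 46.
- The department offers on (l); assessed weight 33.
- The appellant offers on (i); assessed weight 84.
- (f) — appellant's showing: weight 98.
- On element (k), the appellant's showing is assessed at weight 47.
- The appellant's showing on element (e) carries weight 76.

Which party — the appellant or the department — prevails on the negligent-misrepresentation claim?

appellant

— Issue I —
At Stage I.1 the appellant must meet a heightened civil standard (weight is at least 78): on (a) the weight is 87 less the opposing 8 gives net 79, ≥ 78, so (a) meets the standard; on (b) the weight is 86 less the opposing 6 gives net 80, ≥ 78, so (b) meets the standard.
  All elements met. The burden passes to the department.
At Stage I.2 the department must meet a production showing (weight is at least 15): on (c) the weight is 15, ≥ 15, so (c) meets the standard; on (d) the weight is 9, which does not reach 15, so (d) does not meet the standard.
  Not every element is met, so the department fails to carry Stage I.2.
The appellant prevails on this issue.
— Issue II —
Stage II.1 (appellant, a more-likely-than-not showing, weight is at least 50): (e) net 76−23=53 ≥ 50 — meets; (f) net 98−48=50 ≥ 50 — meets.
  The appellant carries Stage II.1; the department now bears the burden.
Stage II.2 (department, any credible evidence, weight is at least 10): (g) net 46−40=6 < 10 — fails.
  The department does not carry Stage II.2.
The appellant prevails on this issue.
— Issue III —
Stage III.1 (appellant, clear and convincing evidence, weight is at least 80): (h) net 96−11=85 ≥ 80 — meets; (i) 84 ≥ 80 — meets.
  Stage III.1 carried; the burden shifts to the department.
Stage III.2 (department, the balance of probabilities, weight is at least 48): (j) net 65−20=45 < 48 — fails; (k) net 95−47=48 ≥ 48 — meets.
  The department does not carry Stage III.2.
The appellant prevails on this issue.
Per-issue: Issue I → appellant; Issue II → appellant; Issue III → appellant. The appellant must prevail on every issue; overall, the appellant prevails.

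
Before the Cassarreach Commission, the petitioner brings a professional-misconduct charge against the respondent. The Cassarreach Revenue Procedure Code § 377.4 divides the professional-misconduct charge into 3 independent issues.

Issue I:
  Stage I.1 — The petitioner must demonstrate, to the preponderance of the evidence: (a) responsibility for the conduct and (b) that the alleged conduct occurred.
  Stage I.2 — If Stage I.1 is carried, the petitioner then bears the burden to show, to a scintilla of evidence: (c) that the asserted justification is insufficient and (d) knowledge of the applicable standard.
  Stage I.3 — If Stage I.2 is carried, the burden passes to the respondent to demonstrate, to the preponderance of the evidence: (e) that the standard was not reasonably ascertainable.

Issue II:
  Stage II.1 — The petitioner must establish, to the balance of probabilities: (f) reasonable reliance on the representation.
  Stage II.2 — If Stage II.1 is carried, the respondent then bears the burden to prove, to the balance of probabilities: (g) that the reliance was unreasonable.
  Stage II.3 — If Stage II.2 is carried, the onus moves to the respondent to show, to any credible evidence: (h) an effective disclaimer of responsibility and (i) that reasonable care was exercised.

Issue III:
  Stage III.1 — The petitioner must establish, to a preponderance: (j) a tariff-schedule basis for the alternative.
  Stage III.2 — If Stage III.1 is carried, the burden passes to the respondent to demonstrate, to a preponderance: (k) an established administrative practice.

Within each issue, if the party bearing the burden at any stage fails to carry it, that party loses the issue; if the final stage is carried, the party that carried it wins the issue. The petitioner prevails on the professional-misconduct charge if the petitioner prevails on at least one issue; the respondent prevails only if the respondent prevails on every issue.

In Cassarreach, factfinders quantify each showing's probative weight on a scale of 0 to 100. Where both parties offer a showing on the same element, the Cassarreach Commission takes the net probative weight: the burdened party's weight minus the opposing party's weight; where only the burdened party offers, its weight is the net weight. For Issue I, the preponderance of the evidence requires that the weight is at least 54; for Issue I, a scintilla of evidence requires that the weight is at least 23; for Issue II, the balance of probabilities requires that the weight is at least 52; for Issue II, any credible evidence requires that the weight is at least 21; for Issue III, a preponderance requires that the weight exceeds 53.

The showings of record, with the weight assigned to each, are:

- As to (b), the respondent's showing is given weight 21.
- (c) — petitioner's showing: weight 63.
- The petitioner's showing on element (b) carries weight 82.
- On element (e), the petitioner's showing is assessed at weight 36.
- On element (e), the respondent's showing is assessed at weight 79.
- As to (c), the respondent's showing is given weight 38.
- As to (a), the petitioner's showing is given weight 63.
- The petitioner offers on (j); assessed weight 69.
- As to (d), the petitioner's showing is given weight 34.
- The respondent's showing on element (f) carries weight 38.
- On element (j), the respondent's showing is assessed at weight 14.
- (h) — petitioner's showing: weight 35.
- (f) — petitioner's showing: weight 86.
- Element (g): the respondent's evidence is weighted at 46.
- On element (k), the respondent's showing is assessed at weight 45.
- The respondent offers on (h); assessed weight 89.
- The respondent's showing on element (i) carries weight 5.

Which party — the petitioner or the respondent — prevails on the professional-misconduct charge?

— Issue I —
Stage I.1 (petitioner, the preponderance of the evidence, weight is at least 54): (a) 63 ≥ 54 — meets; (b) net 82−21=61 ≥ 54 — meets.
  All elements met. The petitioner retains the burden for Stage I.2.
Stage I.2 (petitioner, a scintilla of evidence, weight is at least 23): (c) net 63−38=25 ≥ 23 — meets; (d) 34 ≥ 23 — meets.
  The petitioner carries Stage I.2; the respondent now bears the burden.
Stage I.3 (respondent, the preponderance of the evidence, weight is at least 54): (e) net 79−36=43 < 54 — fails.
  Not every element is met, so the respondent fails to carry Stage I.3.
The petitioner prevails on this issue.
— Issue II —
At Stage II.1 the petitioner must meet the balance of probabilities (weight is at least 52): on (f) the weight is 86 less the opposing 38 gives net 48, < 52, so (f) does not meet the standard.
  Not every element is met, so the petitioner fails to carry Stage II.1.
The respondent prevails on this issue.
— Issue III —
Stage III.1 (petitioner, a preponderance, weight exceeds 53): (j) net 69−14=55 > 53 — meets.
  The petitioner carries Stage III.1; the respondent now bears the burden.
Stage III.2 (respondent, a preponderance, weight exceeds 53): (k) 45 ≤ 53 — fails.
  Stage III.2 not carried; the respondent fails its burden.
The petitioner prevails on this issue.
Per-issue: Issue I → petitioner; Issue II → respondent; Issue III → petitioner. The petitioner must prevail on at least one issue; overall, the petitioner prevails.

petitioner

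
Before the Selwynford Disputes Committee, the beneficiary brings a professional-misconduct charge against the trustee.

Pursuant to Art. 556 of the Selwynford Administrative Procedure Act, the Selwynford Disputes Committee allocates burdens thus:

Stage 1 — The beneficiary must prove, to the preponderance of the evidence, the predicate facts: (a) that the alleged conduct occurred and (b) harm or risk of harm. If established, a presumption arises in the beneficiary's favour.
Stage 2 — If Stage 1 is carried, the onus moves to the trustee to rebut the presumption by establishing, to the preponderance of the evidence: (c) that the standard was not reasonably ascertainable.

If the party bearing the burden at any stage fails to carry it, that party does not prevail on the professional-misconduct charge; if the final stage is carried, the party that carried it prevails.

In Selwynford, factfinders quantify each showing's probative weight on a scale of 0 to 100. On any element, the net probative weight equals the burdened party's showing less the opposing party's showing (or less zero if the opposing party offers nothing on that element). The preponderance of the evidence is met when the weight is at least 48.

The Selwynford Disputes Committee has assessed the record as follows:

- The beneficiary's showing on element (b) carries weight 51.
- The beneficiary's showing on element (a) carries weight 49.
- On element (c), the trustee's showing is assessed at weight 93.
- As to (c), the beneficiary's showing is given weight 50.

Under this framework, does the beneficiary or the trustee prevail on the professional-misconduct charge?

At Stage 1 the beneficiary must meet the preponderance of the evidence (weight is at least 48): on (a) the weight is 49, which does reach 48, so (a) meets the standard; on (b) the weight is 51, ≥ 48, so (b) meets the standard.
  Stage 1 is satisfied; the onus moves to the trustee.
At Stage 2 the trustee must meet the preponderance of the evidence (weight is at least 48): on (c) the weight is 93 less the opposing 50 gives net 43, which does not reach 48, so (c) does not meet the standard.
  The trustee does not carry Stage 2.
The analysis ends at Stage 2; the beneficiary prevails.

beneficiary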